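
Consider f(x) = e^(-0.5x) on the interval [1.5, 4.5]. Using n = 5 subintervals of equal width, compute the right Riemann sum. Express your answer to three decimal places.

Δx = (4.5 − 1.5)/5 = 0.6.
Right endpoints: 2.1, 2.7, 3.3, 3.9, 4.5.
f(2.1) ≈ 0.350, f(2.7) ≈ 0.259, f(3.3) ≈ 0.192, f(3.9) ≈ 0.142, f(4.5) ≈ 0.105.
Sum = Δx · [f(2.1) + f(2.7) + f(3.3) + f(3.9) + f(4.5)].
Sum ≈ 0.629.

0.629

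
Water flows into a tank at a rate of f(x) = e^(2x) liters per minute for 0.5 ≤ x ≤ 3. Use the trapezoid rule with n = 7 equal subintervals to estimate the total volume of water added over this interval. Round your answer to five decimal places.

Δx = (3 − 0.5)/7 = 5/14.
f(0.5) ≈ 2.71828, f(6/7) ≈ 5.55271, f(17/14) ≈ 11.34267, f(11/7) ≈ 23.16997, f(27/14) ≈ 47.32993, f(16/7) ≈ 96.68213, f(37/14) ≈ 197.49520, f(3) ≈ 403.42879.
T_7 = (Δx/2)·[f(x_0) + 2f(x_1) + ... + 2f(x_{6}) + f(x_7)].
Sum ≈ 208.80219.

208.80219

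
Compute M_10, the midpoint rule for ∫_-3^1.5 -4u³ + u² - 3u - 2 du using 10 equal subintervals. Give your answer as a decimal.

86.428125

Δu = (1.5 − (-3))/10 = 0.45.
Midpoints: -2.775, -2.325, -1.875, -1.425, -0.975, -0.525, -0.075, 0.375, 0.825, 1.275.
f(-2.775) = 99.5025625, f(-2.325) = 60.6529375, f(-1.875) = 33.5078125, f(-1.425) = 15.8801875, f(-0.975) = 5.5830625, f(-0.525) = 0.4294375, f(-0.075) = -1.7676875, f(0.375) = -3.1953125, f(0.825) = -6.0404375, f(1.275) = -12.4900625.
Sum = Δu · [f(-2.775) + f(-2.325) + f(-1.875) + ...].
Sum = 86.428125.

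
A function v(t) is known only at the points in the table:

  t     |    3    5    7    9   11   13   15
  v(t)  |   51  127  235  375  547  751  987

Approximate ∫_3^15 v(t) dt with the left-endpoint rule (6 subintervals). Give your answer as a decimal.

Δt = 2.
Sum = 2·[51 + 127 + 235 + 375 + 547 + 751] = 4172.

4172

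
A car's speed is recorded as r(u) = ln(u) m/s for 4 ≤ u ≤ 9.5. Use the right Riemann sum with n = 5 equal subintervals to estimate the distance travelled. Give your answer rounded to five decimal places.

Δu = (9.5 − 4)/5 = 1.1.
Right endpoints: 5.1, 6.2, 7.3, 8.4, 9.5.
r(5.1) ≈ 1.62924, r(6.2) ≈ 1.82455, r(7.3) ≈ 1.98787, r(8.4) ≈ 2.12823, r(9.5) ≈ 2.25129.
Sum = Δu · [r(5.1) + r(6.2) + r(7.3) + r(8.4) + r(9.5)].
Sum ≈ 10.80331.

10.80331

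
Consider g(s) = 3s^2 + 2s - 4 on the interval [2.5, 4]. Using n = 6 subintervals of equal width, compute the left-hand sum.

48.140625

Δs = (4 − 2.5)/6 = 0.25.
Left endpoints: 2.5, 2.75, 3, 3.25, 3.5, 3.75.
g(2.5) = 19.75, g(2.75) = 24.1875, g(3) = 29, g(3.25) = 34.1875, g(3.5) = 39.75, g(3.75) = 45.6875.
Sum = Δs · [g(2.5) + g(2.75) + g(3) + ...].
Sum = 48.140625.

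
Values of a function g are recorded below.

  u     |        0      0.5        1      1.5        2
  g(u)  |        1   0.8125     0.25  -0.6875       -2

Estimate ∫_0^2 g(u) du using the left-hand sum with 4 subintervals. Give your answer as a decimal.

Δu = 0.5.
Sum = 0.5·[1 + 0.8125 + 0.25 + (-0.6875)] = 0.6875.

0.6875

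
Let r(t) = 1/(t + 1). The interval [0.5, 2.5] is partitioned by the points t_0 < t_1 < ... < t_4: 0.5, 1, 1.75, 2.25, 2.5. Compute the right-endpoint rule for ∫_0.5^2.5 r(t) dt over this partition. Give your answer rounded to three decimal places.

Subinterval widths: 0.5, 0.75, 0.5, 0.25.
Right endpoints: 1, 1.75, 2.25, 2.5.
r(1) = 0.5, r(1.75) = 4/11, r(2.25) = 4/13, r(2.5) = 2/7.
Sum = Σ Δt_i · r(t_i).
Sum ≈ 0.748.

0.748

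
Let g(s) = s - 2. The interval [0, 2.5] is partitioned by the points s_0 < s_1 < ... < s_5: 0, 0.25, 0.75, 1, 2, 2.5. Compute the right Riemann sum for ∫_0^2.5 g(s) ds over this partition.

-1.0625

Subinterval widths: 0.25, 0.5, 0.25, 1, 0.5.
Right endpoints: 0.25, 0.75, 1, 2, 2.5.
g(0.25) = -1.75, g(0.75) = -1.25, g(1) = -1, g(2) = 0, g(2.5) = 0.5.
Sum = Σ Δs_i · g(s_i).
Sum = -1.0625.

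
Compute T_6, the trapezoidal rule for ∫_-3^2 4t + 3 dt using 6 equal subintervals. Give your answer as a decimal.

Δt = (2 − (-3))/6 = 5/6.
f(-3) = -9, f(-13/6) = -17/3, f(-4/3) = -7/3, f(-0.5) = 1, f(1/3) = 13/3, f(7/6) = 23/3, f(2) = 11.
T_6 = (Δt/2)·[f(t_0) + 2f(t_1) + ... + 2f(t_{5}) + f(t_6)].
Sum = 5.

5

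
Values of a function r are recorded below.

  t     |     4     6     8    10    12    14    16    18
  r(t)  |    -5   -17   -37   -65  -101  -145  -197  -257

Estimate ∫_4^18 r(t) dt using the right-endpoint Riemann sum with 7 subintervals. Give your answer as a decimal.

-1638

Δt = 2.
Sum = 2·[(-17) + (-37) + (-65) + (-101) + (-145) + (-197) + (-257)] = -1638.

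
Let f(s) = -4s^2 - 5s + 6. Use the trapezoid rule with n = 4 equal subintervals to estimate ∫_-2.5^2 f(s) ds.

Δs = (2 − (-2.5))/4 = 1.125.
f(-2.5) = -6.5, f(-1.375) = 5.3125, f(-0.25) = 7, f(0.875) = -1.4375, f(2) = -20.
T_4 = (Δs/2)·[f(s_0) + 2f(s_1) + 2f(s_2) + 2f(s_3) + f(s_4)].
Sum = -2.671875.

-2.671875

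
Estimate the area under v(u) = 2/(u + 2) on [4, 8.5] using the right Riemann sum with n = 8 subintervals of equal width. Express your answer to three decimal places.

1.080

Δu = (8.5 − 4)/8 = 0.5625.
Right endpoints: 4.5625, 5.125, 5.6875, 6.25, 6.8125, 7.375, 7.9375, 8.5.
v(4.5625) = 32/105, v(5.125) = 16/57, v(5.6875) = 32/123, v(6.25) = 8/33, v(6.8125) = 32/141, v(7.375) = 16/75, v(7.9375) = 32/159, v(8.5) = 4/21.
Sum = Δu · [v(4.5625) + v(5.125) + v(5.6875) + ...].
Sum ≈ 1.080.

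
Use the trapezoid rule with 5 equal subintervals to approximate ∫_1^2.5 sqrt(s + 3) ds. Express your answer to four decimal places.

Δs = (2.5 − 1)/5 = 0.3.
f(1) ≈ 2.0000, f(1.3) ≈ 2.0736, f(1.6) ≈ 2.1448, f(1.9) ≈ 2.2136, f(2.2) ≈ 2.2804, f(2.5) ≈ 2.3452.
T_5 = (Δs/2)·[f(s_0) + 2f(s_1) + ... + 2f(s_{4}) + f(s_5)].
Sum ≈ 3.2655.

3.2655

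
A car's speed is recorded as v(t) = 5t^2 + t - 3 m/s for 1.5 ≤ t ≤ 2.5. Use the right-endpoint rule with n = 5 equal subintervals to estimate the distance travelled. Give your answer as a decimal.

Δt = (2.5 − 1.5)/5 = 0.2.
Right endpoints: 1.7, 1.9, 2.1, 2.3, 2.5.
v(1.7) = 13.15, v(1.9) = 16.95, v(2.1) = 21.15, v(2.3) = 25.75, v(2.5) = 30.75.
Sum = Δt · [v(1.7) + v(1.9) + v(2.1) + v(2.3) + v(2.5)].
Sum = 21.55.

21.55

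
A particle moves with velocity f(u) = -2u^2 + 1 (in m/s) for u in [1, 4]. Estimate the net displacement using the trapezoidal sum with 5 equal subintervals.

-39.36

Δu = (4 − 1)/5 = 0.6.
f(1) = -1, f(1.6) = -4.12, f(2.2) = -8.68, f(2.8) = -14.68, f(3.4) = -22.12, f(4) = -31.
T_5 = (Δu/2)·[f(u_0) + 2f(u_1) + ... + 2f(u_{4}) + f(u_5)].
Sum = -39.36.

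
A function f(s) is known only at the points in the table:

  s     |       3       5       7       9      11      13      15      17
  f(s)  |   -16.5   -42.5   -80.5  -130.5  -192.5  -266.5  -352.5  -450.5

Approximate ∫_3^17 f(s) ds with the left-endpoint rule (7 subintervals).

Δs = 2.
Sum = 2·[(-16.5) + (-42.5) + (-80.5) + (-130.5) + (-192.5) + (-266.5) + (-352.5)] = -2163.

-2163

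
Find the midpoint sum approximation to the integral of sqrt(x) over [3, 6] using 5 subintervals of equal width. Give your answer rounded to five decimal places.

6.33512

Δx = (6 − 3)/5 = 0.6.
Midpoints: 3.3, 3.9, 4.5, 5.1, 5.7.
f(3.3) ≈ 1.81659, f(3.9) ≈ 1.97484, f(4.5) ≈ 2.12132, f(5.1) ≈ 2.25832, f(5.7) ≈ 2.38747.
Sum = Δx · [f(3.3) + f(3.9) + f(4.5) + f(5.1) + f(5.7)].
Sum ≈ 6.33512.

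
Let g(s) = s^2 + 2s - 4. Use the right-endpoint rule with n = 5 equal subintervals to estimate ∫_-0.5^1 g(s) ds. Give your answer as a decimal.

-4.29

Δs = (1 − (-0.5))/5 = 0.3.
Right endpoints: -0.2, 0.1, 0.4, 0.7, 1.
g(-0.2) = -4.36, g(0.1) = -3.79, g(0.4) = -3.04, g(0.7) = -2.11, g(1) = -1.
Sum = Δs · [g(-0.2) + g(0.1) + g(0.4) + g(0.7) + g(1)].
Sum = -4.29.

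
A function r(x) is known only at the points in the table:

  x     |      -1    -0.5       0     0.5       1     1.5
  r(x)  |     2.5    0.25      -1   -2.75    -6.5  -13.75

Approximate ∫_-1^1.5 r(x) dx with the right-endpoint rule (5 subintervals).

-11.875

Δx = 0.5.
Sum = 0.5·[0.25 + (-1) + (-2.75) + (-6.5) + (-13.75)] = -11.875.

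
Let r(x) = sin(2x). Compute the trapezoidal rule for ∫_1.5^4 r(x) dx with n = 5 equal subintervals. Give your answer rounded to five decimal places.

-0.38646

Δx = (4 − 1.5)/5 = 0.5.
r(1.5) ≈ 0.14112, r(2) ≈ -0.75680, r(2.5) ≈ -0.95892, r(3) ≈ -0.27942, r(3.5) ≈ 0.65699, r(4) ≈ 0.98936.
T_5 = (Δx/2)·[r(x_0) + 2r(x_1) + ... + 2r(x_{4}) + r(x_5)].
Sum ≈ -0.38646.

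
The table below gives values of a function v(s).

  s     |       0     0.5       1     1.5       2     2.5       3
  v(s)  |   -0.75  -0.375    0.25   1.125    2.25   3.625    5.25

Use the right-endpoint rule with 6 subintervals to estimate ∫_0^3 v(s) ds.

Δs = 0.5.
Sum = 0.5·[(-0.375) + 0.25 + 1.125 + 2.25 + 3.625 + 5.25] = 6.0625.

6.0625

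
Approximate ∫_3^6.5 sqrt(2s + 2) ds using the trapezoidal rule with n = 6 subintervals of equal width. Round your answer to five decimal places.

Δs = (6.5 − 3)/6 = 7/12.
f(3) ≈ 2.82843, f(43/12) ≈ 3.02765, f(25/6) ≈ 3.21455, f(4.75) ≈ 3.39116, f(16/3) ≈ 3.55903, f(71/12) ≈ 3.71932, f(6.5) ≈ 3.87298.
T_6 = (Δs/2)·[f(s_0) + 2f(s_1) + ... + 2f(s_{5}) + f(s_6)].
Sum ≈ 11.81974.

11.81974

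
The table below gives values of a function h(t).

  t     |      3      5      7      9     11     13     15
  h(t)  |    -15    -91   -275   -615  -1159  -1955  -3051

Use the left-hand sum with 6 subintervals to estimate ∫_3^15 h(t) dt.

-8220

Δt = 2.
Sum = 2·[(-15) + (-91) + (-275) + (-615) + (-1159) + (-1955)] = -8220.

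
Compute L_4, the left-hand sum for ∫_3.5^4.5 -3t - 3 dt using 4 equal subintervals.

Δt = (4.5 − 3.5)/4 = 0.25.
Left endpoints: 3.5, 3.75, 4, 4.25.
f(3.5) = -13.5, f(3.75) = -14.25, f(4) = -15, f(4.25) = -15.75.
Sum = Δt · [f(3.5) + f(3.75) + f(4) + f(4.25)].
Sum = -14.625.

-14.625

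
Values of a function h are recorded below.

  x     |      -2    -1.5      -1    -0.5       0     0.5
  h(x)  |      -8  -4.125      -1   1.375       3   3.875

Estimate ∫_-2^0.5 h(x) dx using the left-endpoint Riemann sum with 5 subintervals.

-4.375

Δx = 0.5.
Sum = 0.5·[(-8) + (-4.125) + (-1) + 1.375 + 3] = -4.375.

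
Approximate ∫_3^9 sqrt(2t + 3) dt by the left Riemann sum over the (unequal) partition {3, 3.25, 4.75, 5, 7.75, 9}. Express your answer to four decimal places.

21.5489

Subinterval widths: 0.25, 1.5, 0.25, 2.75, 1.25.
Left endpoints: 3, 3.25, 4.75, 5, 7.75.
f(3) ≈ 3.0000, f(3.25) ≈ 3.0822, f(4.75) ≈ 3.5355, f(5) ≈ 3.6056, f(7.75) ≈ 4.3012.
Sum = Σ Δt_i · f(t_i).
Sum ≈ 21.5489.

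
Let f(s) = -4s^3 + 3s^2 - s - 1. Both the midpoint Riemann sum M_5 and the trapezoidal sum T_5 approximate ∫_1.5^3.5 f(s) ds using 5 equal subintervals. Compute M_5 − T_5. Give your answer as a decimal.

M_5 = -111.78.
T_5 = -113.94.
M_5 − T_5 = 2.16.

2.16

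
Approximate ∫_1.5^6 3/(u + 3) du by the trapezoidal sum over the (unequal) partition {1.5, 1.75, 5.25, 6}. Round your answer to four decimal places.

Subinterval widths: 0.25, 3.5, 0.75.
f(1.5) = 2/3, f(1.75) = 12/19, f(5.25) = 4/11, f(6) = 1/3.
On each subinterval the trapezoid contributes (Δu_i/2)·[f(u_{i-1}) + f(u_i)].
Sum ≈ 2.1653.

2.1653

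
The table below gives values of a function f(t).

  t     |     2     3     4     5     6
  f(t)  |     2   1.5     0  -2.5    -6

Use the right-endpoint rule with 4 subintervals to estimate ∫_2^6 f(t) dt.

Δt = 1.
Sum = 1·[1.5 + 0 + (-2.5) + (-6)] = -7.

-7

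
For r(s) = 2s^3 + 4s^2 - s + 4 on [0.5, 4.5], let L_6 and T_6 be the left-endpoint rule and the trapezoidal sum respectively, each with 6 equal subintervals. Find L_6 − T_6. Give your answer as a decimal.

-86

L_6 ≈ 251.962963.
T_6 ≈ 337.962963.
L_6 − T_6 = -86.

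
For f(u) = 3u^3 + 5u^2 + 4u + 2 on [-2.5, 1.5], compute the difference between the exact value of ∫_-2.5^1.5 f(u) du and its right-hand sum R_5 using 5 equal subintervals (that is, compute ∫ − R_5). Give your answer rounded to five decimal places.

-21.41333

Exact integral: ∫_-2.5^1.5 f(u) du ≈ 6.1666667.
R_5 = 27.58.
Error ≈ 6.1666667 − 27.58 ≈ -21.41333.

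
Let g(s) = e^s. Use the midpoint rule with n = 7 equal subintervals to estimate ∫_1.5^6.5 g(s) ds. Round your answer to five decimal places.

646.82153

Δs = (6.5 − 1.5)/7 = 5/7.
Midpoints: 13/7, 18/7, 23/7, 4, 33/7, 38/7, 43/7.
g(13/7) ≈ 6.40541, g(18/7) ≈ 13.08450, g(23/7) ≈ 26.72807, g(4) ≈ 54.59815, g(33/7) ≈ 111.52912, g(38/7) ≈ 227.82355, g(43/7) ≈ 465.38133.
Sum = Δs · [g(13/7) + g(18/7) + g(23/7) + ...].
Sum ≈ 646.82153.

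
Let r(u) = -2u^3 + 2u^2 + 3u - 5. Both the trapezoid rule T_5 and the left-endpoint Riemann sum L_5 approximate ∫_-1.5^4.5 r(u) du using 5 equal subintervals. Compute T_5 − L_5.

-81

T_5 = -152.58.
L_5 = -71.58.
T_5 − L_5 = -81.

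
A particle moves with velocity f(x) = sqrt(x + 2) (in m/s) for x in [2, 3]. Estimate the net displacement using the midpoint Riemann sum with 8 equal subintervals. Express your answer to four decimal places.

2.1202

Δx = (3 − 2)/8 = 0.125.
Midpoints: 2.0625, 2.1875, 2.3125, 2.4375, 2.5625, 2.6875, 2.8125, 2.9375.
f(2.0625) ≈ 2.0156, f(2.1875) ≈ 2.0463, f(2.3125) ≈ 2.0767, f(2.4375) ≈ 2.1065, f(2.5625) ≈ 2.1360, f(2.6875) ≈ 2.1651, f(2.8125) ≈ 2.1937, f(2.9375) ≈ 2.2220.
Sum = Δx · [f(2.0625) + f(2.1875) + f(2.3125) + ...].
Sum ≈ 2.1202.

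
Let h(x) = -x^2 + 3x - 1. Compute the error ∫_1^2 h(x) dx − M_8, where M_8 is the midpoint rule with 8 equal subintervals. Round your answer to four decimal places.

-0.0013

Exact integral: ∫_1^2 h(x) dx ≈ 1.166667.
M_8 = 1.16796875.
Error ≈ 1.166667 − 1.16796875 ≈ -0.0013.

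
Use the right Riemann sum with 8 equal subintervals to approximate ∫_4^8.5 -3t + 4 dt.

-70.171875

Δt = (8.5 − 4)/8 = 0.5625.
Right endpoints: 4.5625, 5.125, 5.6875, 6.25, 6.8125, 7.375, 7.9375, 8.5.
f(4.5625) = -9.6875, f(5.125) = -11.375, f(5.6875) = -13.0625, f(6.25) = -14.75, f(6.8125) = -16.4375, f(7.375) = -18.125, f(7.9375) = -19.8125, f(8.5) = -21.5.
Sum = Δt · [f(4.5625) + f(5.125) + f(5.6875) + ...].
Sum = -70.171875.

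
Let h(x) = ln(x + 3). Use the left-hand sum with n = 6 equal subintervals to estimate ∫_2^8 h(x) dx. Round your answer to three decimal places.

Δx = (8 − 2)/6 = 1.
Left endpoints: 2, 3, 4, 5, 6, 7.
h(2) ≈ 1.609, h(3) ≈ 1.792, h(4) ≈ 1.946, h(5) ≈ 2.079, h(6) ≈ 2.197, h(7) ≈ 2.303.
Sum = Δx · [h(2) + h(3) + h(4) + ...].
Sum ≈ 11.926.

11.926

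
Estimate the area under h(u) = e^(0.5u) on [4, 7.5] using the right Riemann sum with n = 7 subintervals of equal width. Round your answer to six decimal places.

79.412636

Δu = (7.5 − 4)/7 = 0.5.
Right endpoints: 4.5, 5, 5.5, 6, 6.5, 7, 7.5.
h(4.5) ≈ 9.487736, h(5) ≈ 12.182494, h(5.5) ≈ 15.642632, h(6) ≈ 20.085537, h(6.5) ≈ 25.790340, h(7) ≈ 33.115452, h(7.5) ≈ 42.521082.
Sum = Δu · [h(4.5) + h(5) + h(5.5) + ...].
Sum ≈ 79.412636.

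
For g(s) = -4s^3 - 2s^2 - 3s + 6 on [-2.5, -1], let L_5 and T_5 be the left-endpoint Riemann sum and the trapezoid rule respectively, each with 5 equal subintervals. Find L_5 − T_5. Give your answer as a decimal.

L_5 = 53.49.
T_5 = 45.615.
L_5 − T_5 = 7.875.

7.875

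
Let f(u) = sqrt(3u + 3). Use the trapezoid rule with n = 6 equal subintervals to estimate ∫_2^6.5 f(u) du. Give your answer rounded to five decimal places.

17.70848

Δu = (6.5 − 2)/6 = 0.75.
f(2) ≈ 3.00000, f(2.75) ≈ 3.35410, f(3.5) ≈ 3.67423, f(4.25) ≈ 3.96863, f(5) ≈ 4.24264, f(5.75) ≈ 4.50000, f(6.5) ≈ 4.74342.
T_6 = (Δu/2)·[f(u_0) + 2f(u_1) + ... + 2f(u_{5}) + f(u_6)].
Sum ≈ 17.70848.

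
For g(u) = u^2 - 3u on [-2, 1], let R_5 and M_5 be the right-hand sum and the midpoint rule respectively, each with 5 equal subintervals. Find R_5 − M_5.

R_5 = 4.08.
M_5 = 7.41.
R_5 − M_5 = -3.33.

-3.33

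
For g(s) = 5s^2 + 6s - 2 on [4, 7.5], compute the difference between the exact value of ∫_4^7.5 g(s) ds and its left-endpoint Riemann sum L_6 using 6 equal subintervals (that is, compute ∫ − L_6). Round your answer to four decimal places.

63.8304

Exact integral: ∫_4^7.5 g(s) ds ≈ 710.208333.
L_6 ≈ 646.377894.
Error ≈ 710.208333 − 646.377894 ≈ 63.8304.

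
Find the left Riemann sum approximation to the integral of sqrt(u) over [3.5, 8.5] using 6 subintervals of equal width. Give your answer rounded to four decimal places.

Δu = (8.5 − 3.5)/6 = 5/6.
Left endpoints: 3.5, 13/3, 31/6, 6, 41/6, 23/3.
f(3.5) ≈ 1.8708, f(13/3) ≈ 2.0817, f(31/6) ≈ 2.2730, f(6) ≈ 2.4495, f(41/6) ≈ 2.6141, f(23/3) ≈ 2.7689.
Sum = Δu · [f(3.5) + f(13/3) + f(31/6) + ...].
Sum ≈ 11.7150.

11.7150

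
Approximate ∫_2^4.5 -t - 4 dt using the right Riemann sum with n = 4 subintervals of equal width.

Δt = (4.5 − 2)/4 = 0.625.
Right endpoints: 2.625, 3.25, 3.875, 4.5.
f(2.625) = -6.625, f(3.25) = -7.25, f(3.875) = -7.875, f(4.5) = -8.5.
Sum = Δt · [f(2.625) + f(3.25) + f(3.875) + f(4.5)].
Sum = -18.90625.

-18.90625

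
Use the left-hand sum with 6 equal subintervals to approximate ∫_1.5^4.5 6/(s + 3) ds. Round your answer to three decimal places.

3.202

Δs = (4.5 − 1.5)/6 = 0.5.
Left endpoints: 1.5, 2, 2.5, 3, 3.5, 4.
f(1.5) = 4/3, f(2) = 1.2, f(2.5) = 12/11, f(3) = 1, f(3.5) = 12/13, f(4) = 6/7.
Sum = Δs · [f(1.5) + f(2) + f(2.5) + ...].
Sum ≈ 3.202.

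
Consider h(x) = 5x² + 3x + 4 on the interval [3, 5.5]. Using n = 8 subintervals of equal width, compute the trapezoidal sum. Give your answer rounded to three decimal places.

Δx = (5.5 − 3)/8 = 0.3125.
h(3) = 58, h(3.3125) = 68.80078125, h(3.625) = 80.578125, h(3.9375) = 93.33203125, h(4.25) = 107.0625, h(4.5625) = 121.76953125, h(4.875) = 137.453125, h(5.1875) = 154.11328125, h(5.5) = 171.75.
T_8 = (Δx/2)·[h(x_0) + 2h(x_1) + ... + 2h(x_{7}) + h(x_8)].
Sum ≈ 274.370.

274.370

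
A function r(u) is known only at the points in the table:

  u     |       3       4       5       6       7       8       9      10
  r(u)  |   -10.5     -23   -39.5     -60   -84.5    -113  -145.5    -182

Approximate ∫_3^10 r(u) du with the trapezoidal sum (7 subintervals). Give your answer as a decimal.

Δu = 1.
T_7 = (1/2)·[(-10.5) + 2·(-23) + 2·(-39.5) + 2·(-60) + 2·(-84.5) + 2·(-113) + 2·(-145.5) + (-182)] = -561.75.

-561.75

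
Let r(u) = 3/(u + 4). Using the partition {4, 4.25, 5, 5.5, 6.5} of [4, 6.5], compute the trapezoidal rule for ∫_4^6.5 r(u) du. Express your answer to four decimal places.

0.8167

Subinterval widths: 0.25, 0.75, 0.5, 1.
r(4) = 0.375, r(4.25) = 4/11, r(5) = 1/3, r(5.5) = 6/19, r(6.5) = 2/7.
On each subinterval the trapezoid contributes (Δu_i/2)·[r(u_{i-1}) + r(u_i)].
Sum ≈ 0.8167.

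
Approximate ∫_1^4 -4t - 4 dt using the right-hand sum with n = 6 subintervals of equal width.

Δt = (4 − 1)/6 = 0.5.
Right endpoints: 1.5, 2, 2.5, 3, 3.5, 4.
f(1.5) = -10, f(2) = -12, f(2.5) = -14, f(3) = -16, f(3.5) = -18, f(4) = -20.
Sum = Δt · [f(1.5) + f(2) + f(2.5) + ...].
Sum = -45.

-45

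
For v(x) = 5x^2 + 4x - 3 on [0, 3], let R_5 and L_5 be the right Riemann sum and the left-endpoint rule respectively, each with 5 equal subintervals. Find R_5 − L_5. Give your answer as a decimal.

34.2

R_5 = 72.
L_5 = 37.8.
R_5 − L_5 = 34.2.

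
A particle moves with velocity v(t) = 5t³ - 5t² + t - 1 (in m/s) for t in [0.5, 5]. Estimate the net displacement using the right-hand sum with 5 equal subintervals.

Δt = (5 − 0.5)/5 = 0.9.
Right endpoints: 1.4, 2.3, 3.2, 4.1, 5.
v(1.4) = 4.32, v(2.3) = 35.685, v(3.2) = 114.84, v(4.1) = 263.655, v(5) = 504.
Sum = Δt · [v(1.4) + v(2.3) + v(3.2) + v(4.1) + v(5)].
Sum = 830.25.

830.25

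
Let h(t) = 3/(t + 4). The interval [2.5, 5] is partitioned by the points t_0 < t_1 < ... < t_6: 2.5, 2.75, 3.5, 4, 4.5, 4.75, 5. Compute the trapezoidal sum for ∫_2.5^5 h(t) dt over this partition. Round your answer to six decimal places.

Subinterval widths: 0.25, 0.75, 0.5, 0.5, 0.25, 0.25.
h(2.5) = 6/13, h(2.75) = 4/9, h(3.5) = 0.4, h(4) = 0.375, h(4.5) = 6/17, h(4.75) = 12/35, h(5) = 1/3.
On each subinterval the trapezoid contributes (Δt_i/2)·[h(t_{i-1}) + h(t_i)].
Sum ≈ 0.977148.

0.977148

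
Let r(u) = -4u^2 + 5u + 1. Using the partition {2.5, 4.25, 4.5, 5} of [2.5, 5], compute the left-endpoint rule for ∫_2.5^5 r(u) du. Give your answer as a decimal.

Subinterval widths: 1.75, 0.25, 0.5.
Left endpoints: 2.5, 4.25, 4.5.
r(2.5) = -11.5, r(4.25) = -50, r(4.5) = -57.5.
Sum = Σ Δu_i · r(u_i).
Sum = -61.375.

-61.375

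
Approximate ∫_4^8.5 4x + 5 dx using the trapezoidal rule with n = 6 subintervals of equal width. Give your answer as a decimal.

135

Δx = (8.5 − 4)/6 = 0.75.
f(4) = 21, f(4.75) = 24, f(5.5) = 27, f(6.25) = 30, f(7) = 33, f(7.75) = 36, f(8.5) = 39.
T_6 = (Δx/2)·[f(x_0) + 2f(x_1) + ... + 2f(x_{5}) + f(x_6)].
Sum = 135.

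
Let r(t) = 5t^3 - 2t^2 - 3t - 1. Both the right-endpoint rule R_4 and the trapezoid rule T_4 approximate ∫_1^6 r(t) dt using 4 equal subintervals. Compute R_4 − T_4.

R_4 = 2102.421875.
T_4 = 1483.671875.
R_4 − T_4 = 618.75.

618.75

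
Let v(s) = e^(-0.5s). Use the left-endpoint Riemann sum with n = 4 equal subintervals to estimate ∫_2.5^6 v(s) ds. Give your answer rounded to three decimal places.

Δs = (6 − 2.5)/4 = 0.875.
Left endpoints: 2.5, 3.375, 4.25, 5.125.
v(2.5) ≈ 0.287, v(3.375) ≈ 0.185, v(4.25) ≈ 0.119, v(5.125) ≈ 0.077.
Sum = Δs · [v(2.5) + v(3.375) + v(4.25) + v(5.125)].
Sum ≈ 0.585.

0.585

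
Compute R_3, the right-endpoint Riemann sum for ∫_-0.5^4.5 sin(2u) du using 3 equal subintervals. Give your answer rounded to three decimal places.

Δu = (4.5 − (-0.5))/3 = 5/3.
Right endpoints: 7/6, 17/6, 4.5.
f(7/6) ≈ 0.723, f(17/6) ≈ -0.578, f(4.5) ≈ 0.412.
Sum = Δu · [f(7/6) + f(17/6) + f(4.5)].
Sum ≈ 0.928.

0.928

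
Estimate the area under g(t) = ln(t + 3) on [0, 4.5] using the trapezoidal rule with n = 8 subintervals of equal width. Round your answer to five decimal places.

7.31067

Δt = (4.5 − 0)/8 = 0.5625.
g(0) ≈ 1.09861, g(0.5625) ≈ 1.27046, g(1.125) ≈ 1.41707, g(1.6875) ≈ 1.54490, g(2.25) ≈ 1.65823, g(2.8125) ≈ 1.76001, g(3.375) ≈ 1.85238, g(3.9375) ≈ 1.93694, g(4.5) ≈ 2.01490.
T_8 = (Δt/2)·[g(t_0) + 2g(t_1) + ... + 2g(t_{7}) + g(t_8)].
Sum ≈ 7.31067.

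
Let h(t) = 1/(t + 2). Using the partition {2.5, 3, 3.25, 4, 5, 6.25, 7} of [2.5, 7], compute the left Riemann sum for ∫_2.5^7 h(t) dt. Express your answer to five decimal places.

0.74012

Subinterval widths: 0.5, 0.25, 0.75, 1, 1.25, 0.75.
Left endpoints: 2.5, 3, 3.25, 4, 5, 6.25.
h(2.5) = 2/9, h(3) = 0.2, h(3.25) = 4/21, h(4) = 1/6, h(5) = 1/7, h(6.25) = 4/33.
Sum = Σ Δt_i · h(t_i).
Sum ≈ 0.74012.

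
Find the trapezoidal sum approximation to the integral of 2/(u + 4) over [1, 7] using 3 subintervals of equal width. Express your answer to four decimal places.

Δu = (7 − 1)/3 = 2.
f(1) = 0.4, f(3) = 2/7, f(5) = 2/9, f(7) = 2/11.
T_3 = (Δu/2)·[f(u_0) + 2f(u_1) + 2f(u_2) + f(u_3)].
Sum ≈ 1.5977.

1.5977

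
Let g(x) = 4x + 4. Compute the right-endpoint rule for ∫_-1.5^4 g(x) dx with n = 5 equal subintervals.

61.6

Δx = (4 − (-1.5))/5 = 1.1.
Right endpoints: -0.4, 0.7, 1.8, 2.9, 4.
g(-0.4) = 2.4, g(0.7) = 6.8, g(1.8) = 11.2, g(2.9) = 15.6, g(4) = 20.
Sum = Δx · [g(-0.4) + g(0.7) + g(1.8) + g(2.9) + g(4)].
Sum = 61.6.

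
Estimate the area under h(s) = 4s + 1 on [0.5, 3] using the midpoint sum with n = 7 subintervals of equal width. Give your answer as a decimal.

20

Δs = (3 − 0.5)/7 = 5/14.
Midpoints: 19/28, 29/28, 39/28, 1.75, 59/28, 69/28, 79/28.
h(19/28) = 26/7, h(29/28) = 36/7, h(39/28) = 46/7, h(1.75) = 8, h(59/28) = 66/7, h(69/28) = 76/7, h(79/28) = 86/7.
Sum = Δs · [h(19/28) + h(29/28) + h(39/28) + ...].
Sum = 20.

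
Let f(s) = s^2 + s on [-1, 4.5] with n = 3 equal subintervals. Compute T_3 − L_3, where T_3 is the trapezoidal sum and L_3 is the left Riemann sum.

T_3 ≈ 43.414352.
L_3 ≈ 20.726852.
T_3 − L_3 = 22.6875.

22.6875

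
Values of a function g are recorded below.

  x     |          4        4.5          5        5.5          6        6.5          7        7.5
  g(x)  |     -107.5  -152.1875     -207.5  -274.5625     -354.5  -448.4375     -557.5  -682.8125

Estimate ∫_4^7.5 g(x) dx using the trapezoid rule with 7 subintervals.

-1194.921875

Δx = 0.5.
T_7 = (0.5/2)·[(-107.5) + 2·(-152.1875) + 2·(-207.5) + 2·(-274.5625) + 2·(-354.5) + 2·(-448.4375) + 2·(-557.5) + (-682.8125)] = -1194.921875.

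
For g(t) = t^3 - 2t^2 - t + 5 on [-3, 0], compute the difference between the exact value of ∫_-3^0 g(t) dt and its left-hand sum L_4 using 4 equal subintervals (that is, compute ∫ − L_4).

Exact integral: ∫_-3^0 g(t) dt = -18.75.
L_4 = -36.328125.
Error = -18.75 − (-36.328125) = 17.578125.

17.578125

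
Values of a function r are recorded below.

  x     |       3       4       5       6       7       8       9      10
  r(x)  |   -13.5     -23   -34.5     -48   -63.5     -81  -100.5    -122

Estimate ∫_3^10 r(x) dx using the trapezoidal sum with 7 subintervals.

-418.25

Δx = 1.
T_7 = (1/2)·[(-13.5) + 2·(-23) + 2·(-34.5) + 2·(-48) + 2·(-63.5) + 2·(-81) + 2·(-100.5) + (-122)] = -418.25.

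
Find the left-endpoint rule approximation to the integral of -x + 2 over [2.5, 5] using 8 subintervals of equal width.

-3.984375

Δx = (5 − 2.5)/8 = 0.3125.
Left endpoints: 2.5, 2.8125, 3.125, 3.4375, 3.75, 4.0625, 4.375, 4.6875.
f(2.5) = -0.5, f(2.8125) = -0.8125, f(3.125) = -1.125, f(3.4375) = -1.4375, f(3.75) = -1.75, f(4.0625) = -2.0625, f(4.375) = -2.375, f(4.6875) = -2.6875.
Sum = Δx · [f(2.5) + f(2.8125) + f(3.125) + ...].
Sum = -3.984375.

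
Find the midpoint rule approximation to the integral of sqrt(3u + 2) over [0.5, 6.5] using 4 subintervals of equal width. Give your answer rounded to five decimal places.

Δu = (6.5 − 0.5)/4 = 1.5.
Midpoints: 1.25, 2.75, 4.25, 5.75.
f(1.25) ≈ 2.39792, f(2.75) ≈ 3.20156, f(4.25) ≈ 3.84057, f(5.75) ≈ 4.38748.
Sum = Δu · [f(1.25) + f(2.75) + f(4.25) + f(5.75)].
Sum ≈ 20.74130.

20.74130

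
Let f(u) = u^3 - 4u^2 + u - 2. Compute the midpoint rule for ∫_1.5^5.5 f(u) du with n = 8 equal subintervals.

15.625

Δu = (5.5 − 1.5)/8 = 0.5.
Midpoints: 1.75, 2.25, 2.75, 3.25, 3.75, 4.25, 4.75, 5.25.
f(1.75) = -7.140625, f(2.25) = -8.609375, f(2.75) = -8.703125, f(3.25) = -6.671875, f(3.75) = -1.765625, f(4.25) = 6.765625, f(4.75) = 19.671875, f(5.25) = 37.703125.
Sum = Δu · [f(1.75) + f(2.25) + f(2.75) + ...].
Sum = 15.625.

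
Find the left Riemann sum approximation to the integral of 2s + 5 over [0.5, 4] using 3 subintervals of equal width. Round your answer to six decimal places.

Δs = (4 − 0.5)/3 = 7/6.
Left endpoints: 0.5, 5/3, 17/6.
f(0.5) = 6, f(5/3) = 25/3, f(17/6) = 32/3.
Sum = Δs · [f(0.5) + f(5/3) + f(17/6)].
Sum ≈ 29.166667.

29.166667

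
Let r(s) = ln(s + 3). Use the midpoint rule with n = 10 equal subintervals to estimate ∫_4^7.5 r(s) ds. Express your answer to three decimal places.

7.568

Δs = (7.5 − 4)/10 = 0.35.
Midpoints: 4.175, 4.525, 4.875, 5.225, 5.575, 5.925, 6.275, 6.625, 6.975, 7.325.
r(4.175) ≈ 1.971, r(4.525) ≈ 2.018, r(4.875) ≈ 2.064, r(5.225) ≈ 2.107, r(5.575) ≈ 2.149, r(5.925) ≈ 2.189, r(6.275) ≈ 2.227, r(6.625) ≈ 2.264, r(6.975) ≈ 2.300, r(7.325) ≈ 2.335.
Sum = Δs · [r(4.175) + r(4.525) + r(4.875) + ...].
Sum ≈ 7.568.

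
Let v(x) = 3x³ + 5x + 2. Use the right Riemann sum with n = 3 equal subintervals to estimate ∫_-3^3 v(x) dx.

204

Δx = (3 − (-3))/3 = 2.
Right endpoints: -1, 1, 3.
v(-1) = -6, v(1) = 10, v(3) = 98.
Sum = Δx · [v(-1) + v(1) + v(3)].
Sum = 204.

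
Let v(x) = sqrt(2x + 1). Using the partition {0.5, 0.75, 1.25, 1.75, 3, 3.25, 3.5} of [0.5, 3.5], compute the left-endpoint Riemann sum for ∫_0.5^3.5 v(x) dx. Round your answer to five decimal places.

Subinterval widths: 0.25, 0.5, 0.5, 1.25, 0.25, 0.25.
Left endpoints: 0.5, 0.75, 1.25, 1.75, 3, 3.25.
v(0.5) ≈ 1.41421, v(0.75) ≈ 1.58114, v(1.25) ≈ 1.87083, v(1.75) ≈ 2.12132, v(3) ≈ 2.64575, v(3.25) ≈ 2.73861.
Sum = Σ Δx_i · v(x_i).
Sum ≈ 6.07728.

6.07728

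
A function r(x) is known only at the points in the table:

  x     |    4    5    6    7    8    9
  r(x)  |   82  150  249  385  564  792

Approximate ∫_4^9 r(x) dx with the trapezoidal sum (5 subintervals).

1785

Δx = 1.
T_5 = (1/2)·[82 + 2·150 + 2·249 + 2·385 + 2·564 + 792] = 1785.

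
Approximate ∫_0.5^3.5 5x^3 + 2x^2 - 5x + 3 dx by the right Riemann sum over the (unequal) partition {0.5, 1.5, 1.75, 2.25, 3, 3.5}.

271.01953125

Subinterval widths: 1, 0.25, 0.5, 0.75, 0.5.
Right endpoints: 1.5, 1.75, 2.25, 3, 3.5.
f(1.5) = 16.875, f(1.75) = 27.171875, f(2.25) = 58.828125, f(3) = 141, f(3.5) = 224.375.
Sum = Σ Δx_i · f(x_i).
Sum = 271.01953125.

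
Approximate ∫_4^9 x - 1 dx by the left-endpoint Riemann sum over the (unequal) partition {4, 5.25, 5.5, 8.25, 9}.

22.625

Subinterval widths: 1.25, 0.25, 2.75, 0.75.
Left endpoints: 4, 5.25, 5.5, 8.25.
f(4) = 3, f(5.25) = 4.25, f(5.5) = 4.5, f(8.25) = 7.25.
Sum = Σ Δx_i · f(x_i).
Sum = 22.625.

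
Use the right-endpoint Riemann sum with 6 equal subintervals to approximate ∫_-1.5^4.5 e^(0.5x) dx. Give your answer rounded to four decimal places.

22.9125

Δx = (4.5 − (-1.5))/6 = 1.
Right endpoints: -0.5, 0.5, 1.5, 2.5, 3.5, 4.5.
f(-0.5) ≈ 0.7788, f(0.5) ≈ 1.2840, f(1.5) ≈ 2.1170, f(2.5) ≈ 3.4903, f(3.5) ≈ 5.7546, f(4.5) ≈ 9.4877.
Sum = Δx · [f(-0.5) + f(0.5) + f(1.5) + ...].
Sum ≈ 22.9125.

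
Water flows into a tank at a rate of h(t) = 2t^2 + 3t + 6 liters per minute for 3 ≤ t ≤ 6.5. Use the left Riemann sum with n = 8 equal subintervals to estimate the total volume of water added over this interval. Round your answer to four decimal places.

Δt = (6.5 − 3)/8 = 0.4375.
Left endpoints: 3, 3.4375, 3.875, 4.3125, 4.75, 5.1875, 5.625, 6.0625.
h(3) = 33, h(3.4375) = 39.9453125, h(3.875) = 47.65625, h(4.3125) = 56.1328125, h(4.75) = 65.375, h(5.1875) = 75.3828125, h(5.625) = 86.15625, h(6.0625) = 97.6953125.
Sum = Δt · [h(3) + h(3.4375) + h(3.875) + ...].
Sum ≈ 219.3379.

219.3379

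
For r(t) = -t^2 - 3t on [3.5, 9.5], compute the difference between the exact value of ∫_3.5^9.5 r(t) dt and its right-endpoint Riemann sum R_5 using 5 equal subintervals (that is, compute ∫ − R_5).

59.04

Exact integral: ∫_3.5^9.5 r(t) dt = -388.5.
R_5 = -447.54.
Error = -388.5 − (-447.54) = 59.04.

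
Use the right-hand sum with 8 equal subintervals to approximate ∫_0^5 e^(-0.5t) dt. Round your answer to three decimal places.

1.564

Δt = (5 − 0)/8 = 0.625.
Right endpoints: 0.625, 1.25, 1.875, 2.5, 3.125, 3.75, 4.375, 5.
f(0.625) ≈ 0.732, f(1.25) ≈ 0.535, f(1.875) ≈ 0.392, f(2.5) ≈ 0.287, f(3.125) ≈ 0.210, f(3.75) ≈ 0.153, f(4.375) ≈ 0.112, f(5) ≈ 0.082.
Sum = Δt · [f(0.625) + f(1.25) + f(1.875) + ...].
Sum ≈ 1.564.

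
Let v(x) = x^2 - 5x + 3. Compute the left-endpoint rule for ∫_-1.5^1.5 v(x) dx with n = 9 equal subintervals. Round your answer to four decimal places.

13.8056

Δx = (1.5 − (-1.5))/9 = 1/3.
Left endpoints: -1.5, -7/6, -5/6, -0.5, -1/6, 1/6, 0.5, 5/6, 7/6.
v(-1.5) = 12.75, v(-7/6) = 367/36, v(-5/6) = 283/36, v(-0.5) = 5.75, v(-1/6) = 139/36, v(1/6) = 79/36, v(0.5) = 0.75, v(5/6) = -17/36, v(7/6) = -53/36.
Sum = Δx · [v(-1.5) + v(-7/6) + v(-5/6) + ...].
Sum ≈ 13.8056.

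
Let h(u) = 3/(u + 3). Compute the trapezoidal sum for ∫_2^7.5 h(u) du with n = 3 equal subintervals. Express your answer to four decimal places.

2.2514

Δu = (7.5 − 2)/3 = 11/6.
h(2) = 0.6, h(23/6) = 18/41, h(17/3) = 9/26, h(7.5) = 2/7.
T_3 = (Δu/2)·[h(u_0) + 2h(u_1) + 2h(u_2) + h(u_3)].
Sum ≈ 2.2514.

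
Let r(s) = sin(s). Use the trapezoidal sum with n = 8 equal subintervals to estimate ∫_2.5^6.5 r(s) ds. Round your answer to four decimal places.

-1.7405

Δs = (6.5 − 2.5)/8 = 0.5.
r(2.5) ≈ 0.5985, r(3) ≈ 0.1411, r(3.5) ≈ -0.3508, r(4) ≈ -0.7568, r(4.5) ≈ -0.9775, r(5) ≈ -0.9589, r(5.5) ≈ -0.7055, r(6) ≈ -0.2794, r(6.5) ≈ 0.2151.
T_8 = (Δs/2)·[r(s_0) + 2r(s_1) + ... + 2r(s_{7}) + r(s_8)].
Sum ≈ -1.7405.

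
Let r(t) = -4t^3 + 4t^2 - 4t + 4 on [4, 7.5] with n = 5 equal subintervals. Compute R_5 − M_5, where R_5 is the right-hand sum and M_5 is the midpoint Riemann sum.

-477.44375

R_5 = -2965.55.
M_5 = -2488.10625.
R_5 − M_5 = -477.44375.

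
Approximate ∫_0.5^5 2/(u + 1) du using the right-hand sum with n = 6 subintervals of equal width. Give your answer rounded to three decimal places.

Δu = (5 − 0.5)/6 = 0.75.
Right endpoints: 1.25, 2, 2.75, 3.5, 4.25, 5.
f(1.25) = 8/9, f(2) = 2/3, f(2.75) = 8/15, f(3.5) = 4/9, f(4.25) = 8/21, f(5) = 1/3.
Sum = Δu · [f(1.25) + f(2) + f(2.75) + ...].
Sum ≈ 2.436.

2.436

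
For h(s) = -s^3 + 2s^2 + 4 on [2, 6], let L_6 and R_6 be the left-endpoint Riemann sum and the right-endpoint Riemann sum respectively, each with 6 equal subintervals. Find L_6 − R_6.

96

L_6 ≈ -120.296296.
R_6 ≈ -216.296296.
L_6 − R_6 = 96.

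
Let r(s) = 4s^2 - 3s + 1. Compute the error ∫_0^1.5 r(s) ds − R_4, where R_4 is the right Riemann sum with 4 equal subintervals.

Exact integral: ∫_0^1.5 r(s) ds = 2.625.
R_4 = 3.609375.
Error = 2.625 − 3.609375 = -0.984375.

-0.984375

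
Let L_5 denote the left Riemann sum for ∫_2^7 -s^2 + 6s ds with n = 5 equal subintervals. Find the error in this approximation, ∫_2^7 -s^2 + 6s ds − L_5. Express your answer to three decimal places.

-6.667

Exact integral: ∫_2^7 f(s) ds ≈ 23.33333.
L_5 = 30.
Error ≈ 23.33333 − 30 ≈ -6.667.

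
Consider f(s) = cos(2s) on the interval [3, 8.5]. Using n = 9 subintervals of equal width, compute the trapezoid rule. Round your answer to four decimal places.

Δs = (8.5 − 3)/9 = 11/18.
f(3) ≈ 0.9602, f(65/18) ≈ 0.5906, f(38/9) ≈ -0.5567, f(29/6) ≈ -0.9709, f(49/9) ≈ -0.1065, f(109/18) ≈ 0.8981, f(20/3) ≈ 0.7200, f(131/18) ≈ -0.4063, f(71/9) ≈ -0.9976, f(8.5) ≈ -0.2752.
T_9 = (Δs/2)·[f(s_0) + 2f(s_1) + ... + 2f(s_{8}) + f(s_9)].
Sum ≈ -0.2974.

-0.2974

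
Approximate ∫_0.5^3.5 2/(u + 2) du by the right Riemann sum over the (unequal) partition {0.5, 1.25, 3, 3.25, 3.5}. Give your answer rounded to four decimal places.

Subinterval widths: 0.75, 1.75, 0.25, 0.25.
Right endpoints: 1.25, 3, 3.25, 3.5.
f(1.25) = 8/13, f(3) = 0.4, f(3.25) = 8/21, f(3.5) = 4/11.
Sum = Σ Δu_i · f(u_i).
Sum ≈ 1.3477.

1.3477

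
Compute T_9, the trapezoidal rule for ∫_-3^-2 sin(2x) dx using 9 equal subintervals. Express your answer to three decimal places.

Δx = (-2 − (-3))/9 = 1/9.
f(-3) ≈ 0.279, f(-26/9) ≈ 0.484, f(-25/9) ≈ 0.665, f(-8/3) ≈ 0.813, f(-23/9) ≈ 0.922, f(-22/9) ≈ 0.984, f(-7/3) ≈ 0.999, f(-20/9) ≈ 0.964, f(-19/9) ≈ 0.882, f(-2) ≈ 0.757.
T_9 = (Δx/2)·[f(x_0) + 2f(x_1) + ... + 2f(x_{8}) + f(x_9)].
Sum ≈ 0.804.

0.804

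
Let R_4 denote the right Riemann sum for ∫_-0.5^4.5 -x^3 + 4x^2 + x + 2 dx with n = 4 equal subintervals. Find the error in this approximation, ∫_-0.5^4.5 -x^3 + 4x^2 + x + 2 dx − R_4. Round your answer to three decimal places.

6.510

Exact integral: ∫_-0.5^4.5 f(x) dx ≈ 39.16667.
R_4 = 32.65625.
Error ≈ 39.16667 − 32.65625 ≈ 6.510.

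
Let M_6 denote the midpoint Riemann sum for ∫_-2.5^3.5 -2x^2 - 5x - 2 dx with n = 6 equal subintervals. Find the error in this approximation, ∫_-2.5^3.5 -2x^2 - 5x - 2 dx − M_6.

Exact integral: ∫_-2.5^3.5 f(x) dx = -66.
M_6 = -65.
Error = -66 − (-65) = -1.

-1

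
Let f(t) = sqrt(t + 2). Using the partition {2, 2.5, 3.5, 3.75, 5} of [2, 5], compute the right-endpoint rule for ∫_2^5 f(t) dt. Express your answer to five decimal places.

Subinterval widths: 0.5, 1, 0.25, 1.25.
Right endpoints: 2.5, 3.5, 3.75, 5.
f(2.5) ≈ 2.12132, f(3.5) ≈ 2.34521, f(3.75) ≈ 2.39792, f(5) ≈ 2.64575.
Sum = Σ Δt_i · f(t_i).
Sum ≈ 7.31254.

7.31254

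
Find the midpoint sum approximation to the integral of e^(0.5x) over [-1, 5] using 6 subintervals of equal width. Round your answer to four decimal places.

Δx = (5 − (-1))/6 = 1.
Midpoints: -0.5, 0.5, 1.5, 2.5, 3.5, 4.5.
f(-0.5) ≈ 0.7788, f(0.5) ≈ 1.2840, f(1.5) ≈ 2.1170, f(2.5) ≈ 3.4903, f(3.5) ≈ 5.7546, f(4.5) ≈ 9.4877.
Sum = Δx · [f(-0.5) + f(0.5) + f(1.5) + ...].
Sum ≈ 22.9125.

22.9125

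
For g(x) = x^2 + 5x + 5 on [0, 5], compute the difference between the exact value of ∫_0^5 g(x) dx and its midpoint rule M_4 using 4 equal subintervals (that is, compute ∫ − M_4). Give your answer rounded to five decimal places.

Exact integral: ∫_0^5 g(x) dx ≈ 129.1666667.
M_4 = 128.515625.
Error ≈ 129.1666667 − 128.515625 ≈ 0.65104.

0.65104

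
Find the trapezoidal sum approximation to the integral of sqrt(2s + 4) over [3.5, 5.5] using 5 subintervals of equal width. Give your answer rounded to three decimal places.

Δs = (5.5 − 3.5)/5 = 0.4.
f(3.5) ≈ 3.317, f(3.9) ≈ 3.435, f(4.3) ≈ 3.550, f(4.7) ≈ 3.661, f(5.1) ≈ 3.768, f(5.5) ≈ 3.873.
T_5 = (Δs/2)·[f(s_0) + 2f(s_1) + ... + 2f(s_{4}) + f(s_5)].
Sum ≈ 7.203.

7.203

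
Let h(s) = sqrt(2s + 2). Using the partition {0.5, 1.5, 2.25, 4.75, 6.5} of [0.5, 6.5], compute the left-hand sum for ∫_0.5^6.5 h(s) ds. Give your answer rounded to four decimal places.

Subinterval widths: 1, 0.75, 2.5, 1.75.
Left endpoints: 0.5, 1.5, 2.25, 4.75.
h(0.5) ≈ 1.7321, h(1.5) ≈ 2.2361, h(2.25) ≈ 2.5495, h(4.75) ≈ 3.3912.
Sum = Σ Δs_i · h(s_i).
Sum ≈ 15.7174.

15.7174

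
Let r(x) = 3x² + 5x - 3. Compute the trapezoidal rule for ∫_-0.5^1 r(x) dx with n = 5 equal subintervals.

Δx = (1 − (-0.5))/5 = 0.3.
r(-0.5) = -4.75, r(-0.2) = -3.88, r(0.1) = -2.47, r(0.4) = -0.52, r(0.7) = 1.97, r(1) = 5.
T_5 = (Δx/2)·[r(x_0) + 2r(x_1) + ... + 2r(x_{4}) + r(x_5)].
Sum = -1.4325.

-1.4325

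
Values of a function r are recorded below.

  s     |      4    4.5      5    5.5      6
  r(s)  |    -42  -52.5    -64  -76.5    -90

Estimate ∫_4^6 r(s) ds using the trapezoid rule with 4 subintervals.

Δs = 0.5.
T_4 = (0.5/2)·[(-42) + 2·(-52.5) + 2·(-64) + 2·(-76.5) + (-90)] = -129.5.

-129.5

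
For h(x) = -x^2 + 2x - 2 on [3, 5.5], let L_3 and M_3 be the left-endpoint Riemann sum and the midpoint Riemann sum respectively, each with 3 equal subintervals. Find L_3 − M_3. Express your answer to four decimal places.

L_3 ≈ -23.726852.
M_3 ≈ -30.063657.
L_3 − M_3 ≈ 6.3368.

6.3368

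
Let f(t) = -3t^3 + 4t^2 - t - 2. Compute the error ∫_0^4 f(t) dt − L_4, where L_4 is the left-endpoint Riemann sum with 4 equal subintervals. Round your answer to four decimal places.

Exact integral: ∫_0^4 f(t) dt ≈ -122.666667.
L_4 = -66.
Error ≈ -122.666667 − (-66) ≈ -56.6667.

-56.6667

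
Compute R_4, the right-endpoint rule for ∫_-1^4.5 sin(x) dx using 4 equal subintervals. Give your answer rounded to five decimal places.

0.53532

Δx = (4.5 − (-1))/4 = 1.375.
Right endpoints: 0.375, 1.75, 3.125, 4.5.
f(0.375) ≈ 0.36627, f(1.75) ≈ 0.98399, f(3.125) ≈ 0.01659, f(4.5) ≈ -0.97753.
Sum = Δx · [f(0.375) + f(1.75) + f(3.125) + f(4.5)].
Sum ≈ 0.53532.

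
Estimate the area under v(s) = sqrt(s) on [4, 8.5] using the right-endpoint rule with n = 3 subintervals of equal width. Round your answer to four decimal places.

11.8597

Δs = (8.5 − 4)/3 = 1.5.
Right endpoints: 5.5, 7, 8.5.
v(5.5) ≈ 2.3452, v(7) ≈ 2.6458, v(8.5) ≈ 2.9155.
Sum = Δs · [v(5.5) + v(7) + v(8.5)].
Sum ≈ 11.8597.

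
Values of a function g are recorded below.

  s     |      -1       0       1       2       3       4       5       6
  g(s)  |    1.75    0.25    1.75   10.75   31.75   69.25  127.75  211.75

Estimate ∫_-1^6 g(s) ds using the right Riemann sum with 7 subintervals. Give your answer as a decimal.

Δs = 1.
Sum = 1·[0.25 + 1.75 + 10.75 + 31.75 + 69.25 + 127.75 + 211.75] = 453.25.

453.25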